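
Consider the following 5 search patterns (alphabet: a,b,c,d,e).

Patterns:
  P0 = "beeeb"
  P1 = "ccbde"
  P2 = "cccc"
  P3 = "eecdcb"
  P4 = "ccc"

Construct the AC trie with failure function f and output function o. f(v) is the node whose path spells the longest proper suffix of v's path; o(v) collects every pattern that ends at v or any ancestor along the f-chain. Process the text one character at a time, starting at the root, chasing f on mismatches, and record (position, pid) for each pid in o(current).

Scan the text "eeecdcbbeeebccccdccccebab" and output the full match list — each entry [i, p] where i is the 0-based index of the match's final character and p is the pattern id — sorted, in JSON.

Build automaton:
Trie nodes:
  n0 'ε': b→1 c→6 e→13
  n1 'b': e→2
  n2 'be': e→3
  n3 'bee': e→4
  n4 'beee': b→5
  n5 'beeeb': ·  [P0 ends]
  n6 'c': c→7
  n7 'cc': b→8 c→11
  n8 'ccb': d→9
  n9 'ccbd': e→10
  n10 'ccbde': ·  [P1 ends]
  n11 'ccc': c→12  [P4 ends]
  n12 'cccc': ·  [P2 ends]
  n13 'e': e→14
  n14 'ee': c→15
  n15 'eec': d→16
  n16 'eecd': c→17
  n17 'eecdc': b→18
  n18 'eecdcb': ·  [P3 ends]

BFS fail/out derivation:
  n1('b'): parent n0 fail=0; on 'b' 0 → fail=0;  out ∅∪∅=∅
  n6('c'): parent n0 fail=0; on 'c' 0 → fail=0;  out ∅∪∅=∅
  n13('e'): parent n0 fail=0; on 'e' 0 → fail=0;  out ∅∪∅=∅
  n2('be'): parent n1 fail=0; on 'e' 0 → fail=13;  out ∅∪∅=∅
  n7('cc'): parent n6 fail=0; on 'c' 0 → fail=6;  out ∅∪∅=∅
  n14('ee'): parent n13 fail=0; on 'e' 0 → fail=13;  out ∅∪∅=∅
  n3('bee'): parent n2 fail=13; on 'e' 13 → fail=14;  out ∅∪∅=∅
  n8('ccb'): parent n7 fail=6; on 'b' 6→0 → fail=1;  out ∅∪∅=∅
  n11('ccc'): parent n7 fail=6; on 'c' 6 → fail=7;  out {4}∪∅={4}
  n15('eec'): parent n14 fail=13; on 'c' 13→0 → fail=6;  out ∅∪∅=∅
  n4('beee'): parent n3 fail=14; on 'e' 14→13 → fail=14;  out ∅∪∅=∅
  n9('ccbd'): parent n8 fail=1; on 'd' 1→0 → fail=0;  out ∅∪∅=∅
  n12('cccc'): parent n11 fail=7; on 'c' 7 → fail=11;  out {2}∪{4}={2,4}
  n16('eecd'): parent n15 fail=6; on 'd' 6→0 → fail=0;  out ∅∪∅=∅
  n5('beeeb'): parent n4 fail=14; on 'b' 14→13→0 → fail=1;  out {0}∪∅={0}
  n10('ccbde'): parent n9 fail=0; on 'e' 0 → fail=13;  out {1}∪∅={1}
  n17('eecdc'): parent n16 fail=0; on 'c' 0 → fail=6;  out ∅∪∅=∅
  n18('eecdcb'): parent n17 fail=6; on 'b' 6→0 → fail=1;  out {3}∪∅={3}

Scan:
pos 0 'e': at 13
pos 1 'e': at 14
pos 2 'e': at 14 (via fail)
pos 3 'c': at 15
pos 4 'd': at 16
pos 5 'c': at 17
pos 6 'b': at 18  → match P3@[1:6]
pos 7 'b': at 1 (via fail)
pos 8 'e': at 2
pos 9 'e': at 3
pos 10 'e': at 4
pos 11 'b': at 5  → match P0@[7:11]
pos 12 'c': at 6 (via fail)
pos 13 'c': at 7
pos 14 'c': at 11  → match P4@[12:14]
pos 15 'c': at 12  → match P2@[12:15],P4@[13:15]
pos 16 'd': at 0 (via fail)
pos 17 'c': at 6
pos 18 'c': at 7
pos 19 'c': at 11  → match P4@[17:19]
pos 20 'c': at 12  → match P2@[17:20],P4@[18:20]
pos 21 'e': at 13 (via fail)
pos 22 'b': at 1 (via fail)
pos 23 'a': at 0 (via fail)
pos 24 'b': at 1

Matches: [[6,3],[11,0],[14,4],[15,2],[15,4],[19,4],[20,2],[20,4]]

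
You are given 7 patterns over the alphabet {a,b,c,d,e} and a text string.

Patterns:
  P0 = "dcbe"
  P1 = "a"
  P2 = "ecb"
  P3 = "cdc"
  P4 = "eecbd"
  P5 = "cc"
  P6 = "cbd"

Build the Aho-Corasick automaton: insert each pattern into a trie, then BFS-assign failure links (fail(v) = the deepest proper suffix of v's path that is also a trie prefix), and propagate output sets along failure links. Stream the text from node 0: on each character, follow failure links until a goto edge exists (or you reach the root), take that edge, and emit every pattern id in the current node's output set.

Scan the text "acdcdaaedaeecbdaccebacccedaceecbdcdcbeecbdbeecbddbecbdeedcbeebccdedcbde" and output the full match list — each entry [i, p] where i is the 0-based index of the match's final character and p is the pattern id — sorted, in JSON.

Build:
Trie nodes:
  n0 'ε': a→5 c→9 d→1 e→6
  n1 'd': c→2
  n2 'dc': b→3
  n3 'dcb': e→4
  n4 'dcbe': ·  ←P0
  n5 'a': ·  ←P1
  n6 'e': c→7 e→12
  n7 'ec': b→8
  n8 'ecb': ·  ←P2
  n9 'c': b→17 c→16 d→10
  n10 'cd': c→11
  n11 'cdc': ·  ←P3
  n12 'ee': c→13
  n13 'eec': b→14
  n14 'eecb': d→15
  n15 'eecbd': ·  ←P4
  n16 'cc': ·  ←P5
  n17 'cb': d→18
  n18 'cbd': ·  ←P6

BFS fail/out derivation:
  n1('d'): parent n0 fail=0; on 'd' 0 → fail=0;  out ∅∪∅=∅
  n5('a'): parent n0 fail=0; on 'a' 0 → fail=0;  out {1}∪∅={1}
  n6('e'): parent n0 fail=0; on 'e' 0 → fail=0;  out ∅∪∅=∅
  n9('c'): parent n0 fail=0; on 'c' 0 → fail=0;  out ∅∪∅=∅
  n2('dc'): parent n1 fail=0; on 'c' 0 → fail=9;  out ∅∪∅=∅
  n7('ec'): parent n6 fail=0; on 'c' 0 → fail=9;  out ∅∪∅=∅
  n10('cd'): parent n9 fail=0; on 'd' 0 → fail=1;  out ∅∪∅=∅
  n12('ee'): parent n6 fail=0; on 'e' 0 → fail=6;  out ∅∪∅=∅
  n16('cc'): parent n9 fail=0; on 'c' 0 → fail=9;  out {5}∪∅={5}
  n17('cb'): parent n9 fail=0; on 'b' 0 → fail=0;  out ∅∪∅=∅
  n3('dcb'): parent n2 fail=9; on 'b' 9 → fail=17;  out ∅∪∅=∅
  n8('ecb'): parent n7 fail=9; on 'b' 9 → fail=17;  out {2}∪∅={2}
  n11('cdc'): parent n10 fail=1; on 'c' 1 → fail=2;  out {3}∪∅={3}
  n13('eec'): parent n12 fail=6; on 'c' 6 → fail=7;  out ∅∪∅=∅
  n18('cbd'): parent n17 fail=0; on 'd' 0 → fail=1;  out {6}∪∅={6}
  n4('dcbe'): parent n3 fail=17; on 'e' 17→0 → fail=6;  out {0}∪∅={0}
  n14('eecb'): parent n13 fail=7; on 'b' 7 → fail=8;  out ∅∪{2}={2}
  n15('eecbd'): parent n14 fail=8; on 'd' 8→17 → fail=18;  out {4}∪{6}={4,6}

Scan:
[0] read 'a'  n0⇒n5  emit P1@[0:0]
[1] read 'c'  n5⇒n9 ·f
[2] read 'd'  n9⇒n10
[3] read 'c'  n10⇒n11  emit P3@[1:3]
[4] read 'd'  n11⇒n10 ·f
[5] read 'a'  n10⇒n5 ·f  emit P1@[5:5]
[6] read 'a'  n5⇒n5 ·f  emit P1@[6:6]
[7] read 'e'  n5⇒n6 ·f
[8] read 'd'  n6⇒n1 ·f
[9] read 'a'  n1⇒n5 ·f  emit P1@[9:9]
[10] read 'e'  n5⇒n6 ·f
[11] read 'e'  n6⇒n12
[12] read 'c'  n12⇒n13
[13] read 'b'  n13⇒n14  emit P2@[11:13]
[14] read 'd'  n14⇒n15  emit P4@[10:14],P6@[12:14]
[15] read 'a'  n15⇒n5 ·f  emit P1@[15:15]
[16] read 'c'  n5⇒n9 ·f
[17] read 'c'  n9⇒n16  emit P5@[16:17]
[18] read 'e'  n16⇒n6 ·f
[19] read 'b'  n6⇒n0 ·f
[20] read 'a'  n0⇒n5  emit P1@[20:20]
[21] read 'c'  n5⇒n9 ·f
[22] read 'c'  n9⇒n16  emit P5@[21:22]
[23] read 'c'  n16⇒n16 ·f  emit P5@[22:23]
[24] read 'e'  n16⇒n6 ·f
[25] read 'd'  n6⇒n1 ·f
[26] read 'a'  n1⇒n5 ·f  emit P1@[26:26]
[27] read 'c'  n5⇒n9 ·f
[28] read 'e'  n9⇒n6 ·f
[29] read 'e'  n6⇒n12
[30] read 'c'  n12⇒n13
[31] read 'b'  n13⇒n14  emit P2@[29:31]
[32] read 'd'  n14⇒n15  emit P4@[28:32],P6@[30:32]
[33] read 'c'  n15⇒n2 ·f
[34] read 'd'  n2⇒n10 ·f
[35] read 'c'  n10⇒n11  emit P3@[33:35]
[36] read 'b'  n11⇒n3 ·f
[37] read 'e'  n3⇒n4  emit P0@[34:37]
[38] read 'e'  n4⇒n12 ·f
[39] read 'c'  n12⇒n13
[40] read 'b'  n13⇒n14  emit P2@[38:40]
[41] read 'd'  n14⇒n15  emit P4@[37:41],P6@[39:41]
[42] read 'b'  n15⇒n0 ·f
[43] read 'e'  n0⇒n6
[44] read 'e'  n6⇒n12
[45] read 'c'  n12⇒n13
[46] read 'b'  n13⇒n14  emit P2@[44:46]
[47] read 'd'  n14⇒n15  emit P4@[43:47],P6@[45:47]
[48] read 'd'  n15⇒n1 ·f
[49] read 'b'  n1⇒n0 ·f
[50] read 'e'  n0⇒n6
[51] read 'c'  n6⇒n7
[52] read 'b'  n7⇒n8  emit P2@[50:52]
[53] read 'd'  n8⇒n18 ·f  emit P6@[51:53]
[54] read 'e'  n18⇒n6 ·f
[55] read 'e'  n6⇒n12
[56] read 'd'  n12⇒n1 ·f
[57] read 'c'  n1⇒n2
[58] read 'b'  n2⇒n3
[59] read 'e'  n3⇒n4  emit P0@[56:59]
[60] read 'e'  n4⇒n12 ·f
[61] read 'b'  n12⇒n0 ·f
[62] read 'c'  n0⇒n9
[63] read 'c'  n9⇒n16  emit P5@[62:63]
[64] read 'd'  n16⇒n10 ·f
[65] read 'e'  n10⇒n6 ·f
[66] read 'd'  n6⇒n1 ·f
[67] read 'c'  n1⇒n2
[68] read 'b'  n2⇒n3
[69] read 'd'  n3⇒n18 ·f  emit P6@[67:69]
[70] read 'e'  n18⇒n6 ·f

Matches: [[0,1],[3,3],[5,1],[6,1],[9,1],[13,2],[14,4],[14,6],[15,1],[17,5],[20,1],[22,5],[23,5],[26,1],[31,2],[32,4],[32,6],[35,3],[37,0],[40,2],[41,4],[41,6],[46,2],[47,4],[47,6],[52,2],[53,6],[59,0],[63,5],[69,6]]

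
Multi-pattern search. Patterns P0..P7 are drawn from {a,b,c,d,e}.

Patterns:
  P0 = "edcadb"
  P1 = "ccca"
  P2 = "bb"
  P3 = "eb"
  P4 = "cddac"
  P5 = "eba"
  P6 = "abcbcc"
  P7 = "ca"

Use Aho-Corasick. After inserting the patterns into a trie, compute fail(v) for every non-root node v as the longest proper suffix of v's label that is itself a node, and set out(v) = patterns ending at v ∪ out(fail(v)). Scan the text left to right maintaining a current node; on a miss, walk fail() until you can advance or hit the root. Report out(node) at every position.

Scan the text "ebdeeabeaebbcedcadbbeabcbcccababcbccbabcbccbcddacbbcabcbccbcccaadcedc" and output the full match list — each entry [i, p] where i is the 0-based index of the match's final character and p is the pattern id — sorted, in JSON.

Build:
Trie (insert patterns):
  0='ε' goto a→19 b→11 c→7 e→1
  1='e' goto b→13 d→2
  2='ed' goto c→3
  3='edc' goto a→4
  4='edca' goto d→5
  5='edcad' goto b→6
  6='edcadb' goto ·  ←P0
  7='c' goto a→25 c→8 d→14
  8='cc' goto c→9
  9='ccc' goto a→10
  10='ccca' goto ·  ←P1
  11='b' goto b→12
  12='bb' goto ·  ←P2
  13='eb' goto a→18  ←P3
  14='cd' goto d→15
  15='cdd' goto a→16
  16='cdda' goto c→17
  17='cddac' goto ·  ←P4
  18='eba' goto ·  ←P5
  19='a' goto b→20
  20='ab' goto c→21
  21='abc' goto b→22
  22='abcb' goto c→23
  23='abcbc' goto c→24
  24='abcbcc' goto ·  ←P6
  25='ca' goto ·  ←P7

Failure links (BFS by depth):
  fail(1) 'e': from fail(0)=0 chase 'e': 0 ⇒ 0;  out=∅∪out(0)=∅
  fail(7) 'c': from fail(0)=0 chase 'c': 0 ⇒ 0;  out=∅∪out(0)=∅
  fail(11) 'b': from fail(0)=0 chase 'b': 0 ⇒ 0;  out=∅∪out(0)=∅
  fail(19) 'a': from fail(0)=0 chase 'a': 0 ⇒ 0;  out=∅∪out(0)=∅
  fail(2) 'ed': from fail(1)=0 chase 'd': 0 ⇒ 0;  out=∅∪out(0)=∅
  fail(8) 'cc': from fail(7)=0 chase 'c': 0 ⇒ 7;  out=∅∪out(7)=∅
  fail(12) 'bb': from fail(11)=0 chase 'b': 0 ⇒ 11;  out={2}∪out(11)={2}
  fail(13) 'eb': from fail(1)=0 chase 'b': 0 ⇒ 11;  out={3}∪out(11)={3}
  fail(14) 'cd': from fail(7)=0 chase 'd': 0 ⇒ 0;  out=∅∪out(0)=∅
  fail(20) 'ab': from fail(19)=0 chase 'b': 0 ⇒ 11;  out=∅∪out(11)=∅
  fail(25) 'ca': from fail(7)=0 chase 'a': 0 ⇒ 19;  out={7}∪out(19)={7}
  fail(3) 'edc': from fail(2)=0 chase 'c': 0 ⇒ 7;  out=∅∪out(7)=∅
  fail(9) 'ccc': from fail(8)=7 chase 'c': 7 ⇒ 8;  out=∅∪out(8)=∅
  fail(15) 'cdd': from fail(14)=0 chase 'd': 0 ⇒ 0;  out=∅∪out(0)=∅
  fail(18) 'eba': from fail(13)=11 chase 'a': 11→0 ⇒ 19;  out={5}∪out(19)={5}
  fail(21) 'abc': from fail(20)=11 chase 'c': 11→0 ⇒ 7;  out=∅∪out(7)=∅
  fail(4) 'edca': from fail(3)=7 chase 'a': 7 ⇒ 25;  out=∅∪out(25)={7}
  fail(10) 'ccca': from fail(9)=8 chase 'a': 8→7 ⇒ 25;  out={1}∪out(25)={1,7}
  fail(16) 'cdda': from fail(15)=0 chase 'a': 0 ⇒ 19;  out=∅∪out(19)=∅
  fail(22) 'abcb': from fail(21)=7 chase 'b': 7→0 ⇒ 11;  out=∅∪out(11)=∅
  fail(5) 'edcad': from fail(4)=25 chase 'd': 25→19→0 ⇒ 0;  out=∅∪out(0)=∅
  fail(17) 'cddac': from fail(16)=19 chase 'c': 19→0 ⇒ 7;  out={4}∪out(7)={4}
  fail(23) 'abcbc': from fail(22)=11 chase 'c': 11→0 ⇒ 7;  out=∅∪out(7)=∅
  fail(6) 'edcadb': from fail(5)=0 chase 'b': 0 ⇒ 11;  out={0}∪out(11)={0}
  fail(24) 'abcbcc': from fail(23)=7 chase 'c': 7 ⇒ 8;  out={6}∪out(8)={6}

Run:
[0] read 'e'  n0⇒n1
[1] read 'b'  n1⇒n13  → match P3@[0:1]
[2] read 'd'  n13⇒n0 ·f
[3] read 'e'  n0⇒n1
[4] read 'e'  n1⇒n1 ·f
[5] read 'a'  n1⇒n19 ·f
[6] read 'b'  n19⇒n20
[7] read 'e'  n20⇒n1 ·f
[8] read 'a'  n1⇒n19 ·f
[9] read 'e'  n19⇒n1 ·f
[10] read 'b'  n1⇒n13  → match P3@[9:10]
[11] read 'b'  n13⇒n12 ·f  → match P2@[10:11]
[12] read 'c'  n12⇒n7 ·f
[13] read 'e'  n7⇒n1 ·f
[14] read 'd'  n1⇒n2
[15] read 'c'  n2⇒n3
[16] read 'a'  n3⇒n4  → match P7@[15:16]
[17] read 'd'  n4⇒n5
[18] read 'b'  n5⇒n6  → match P0@[13:18]
[19] read 'b'  n6⇒n12 ·f  → match P2@[18:19]
[20] read 'e'  n12⇒n1 ·f
[21] read 'a'  n1⇒n19 ·f
[22] read 'b'  n19⇒n20
[23] read 'c'  n20⇒n21
[24] read 'b'  n21⇒n22
[25] read 'c'  n22⇒n23
[26] read 'c'  n23⇒n24  → match P6@[21:26]
[27] read 'c'  n24⇒n9 ·f
[28] read 'a'  n9⇒n10  → match P1@[25:28],P7@[27:28]
[29] read 'b'  n10⇒n20 ·f
[30] read 'a'  n20⇒n19 ·f
[31] read 'b'  n19⇒n20
[32] read 'c'  n20⇒n21
[33] read 'b'  n21⇒n22
[34] read 'c'  n22⇒n23
[35] read 'c'  n23⇒n24  → match P6@[30:35]
[36] read 'b'  n24⇒n11 ·f
[37] read 'a'  n11⇒n19 ·f
[38] read 'b'  n19⇒n20
[39] read 'c'  n20⇒n21
[40] read 'b'  n21⇒n22
[41] read 'c'  n22⇒n23
[42] read 'c'  n23⇒n24  → match P6@[37:42]
[43] read 'b'  n24⇒n11 ·f
[44] read 'c'  n11⇒n7 ·f
[45] read 'd'  n7⇒n14
[46] read 'd'  n14⇒n15
[47] read 'a'  n15⇒n16
[48] read 'c'  n16⇒n17  → match P4@[44:48]
[49] read 'b'  n17⇒n11 ·f
[50] read 'b'  n11⇒n12  → match P2@[49:50]
[51] read 'c'  n12⇒n7 ·f
[52] read 'a'  n7⇒n25  → match P7@[51:52]
[53] read 'b'  n25⇒n20 ·f
[54] read 'c'  n20⇒n21
[55] read 'b'  n21⇒n22
[56] read 'c'  n22⇒n23
[57] read 'c'  n23⇒n24  → match P6@[52:57]
[58] read 'b'  n24⇒n11 ·f
[59] read 'c'  n11⇒n7 ·f
[60] read 'c'  n7⇒n8
[61] read 'c'  n8⇒n9
[62] read 'a'  n9⇒n10  → match P1@[59:62],P7@[61:62]
[63] read 'a'  n10⇒n19 ·f
[64] read 'd'  n19⇒n0 ·f
[65] read 'c'  n0⇒n7
[66] read 'e'  n7⇒n1 ·f
[67] read 'd'  n1⇒n2
[68] read 'c'  n2⇒n3

Result: [[1,3],[10,3],[11,2],[16,7],[18,0],[19,2],[26,6],[28,1],[28,7],[35,6],[42,6],[48,4],[50,2],[52,7],[57,6],[62,1],[62,7]]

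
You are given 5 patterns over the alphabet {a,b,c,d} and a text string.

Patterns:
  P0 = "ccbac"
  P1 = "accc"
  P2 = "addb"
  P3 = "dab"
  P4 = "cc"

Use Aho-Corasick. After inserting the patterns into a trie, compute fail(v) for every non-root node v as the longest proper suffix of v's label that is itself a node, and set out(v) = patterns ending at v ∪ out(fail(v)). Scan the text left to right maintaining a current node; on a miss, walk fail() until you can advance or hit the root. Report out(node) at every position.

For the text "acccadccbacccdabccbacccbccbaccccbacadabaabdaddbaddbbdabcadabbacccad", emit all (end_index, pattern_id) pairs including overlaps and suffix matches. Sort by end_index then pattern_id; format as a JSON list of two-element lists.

Build:
Trie (insert patterns):
  n0 'ε': a→6 c→1 d→13
  n1 'c': c→2
  n2 'cc': b→3  ←P4
  n3 'ccb': a→4
  n4 'ccba': c→5
  n5 'ccbac': ·  ←P0
  n6 'a': c→7 d→10
  n7 'ac': c→8
  n8 'acc': c→9
  n9 'accc': ·  ←P1
  n10 'ad': d→11
  n11 'add': b→12
  n12 'addb': ·  ←P2
  n13 'd': a→14
  n14 'da': b→15
  n15 'dab': ·  ←P3

Failure links (BFS by depth):
  n1('c'): parent n0 fail=0; on 'c' 0 → fail=0;  out ∅∪∅=∅
  n6('a'): parent n0 fail=0; on 'a' 0 → fail=0;  out ∅∪∅=∅
  n13('d'): parent n0 fail=0; on 'd' 0 → fail=0;  out ∅∪∅=∅
  n2('cc'): parent n1 fail=0; on 'c' 0 → fail=1;  out {4}∪∅={4}
  n7('ac'): parent n6 fail=0; on 'c' 0 → fail=1;  out ∅∪∅=∅
  n10('ad'): parent n6 fail=0; on 'd' 0 → fail=13;  out ∅∪∅=∅
  n14('da'): parent n13 fail=0; on 'a' 0 → fail=6;  out ∅∪∅=∅
  n3('ccb'): parent n2 fail=1; on 'b' 1→0 → fail=0;  out ∅∪∅=∅
  n8('acc'): parent n7 fail=1; on 'c' 1 → fail=2;  out ∅∪{4}={4}
  n11('add'): parent n10 fail=13; on 'd' 13→0 → fail=13;  out ∅∪∅=∅
  n15('dab'): parent n14 fail=6; on 'b' 6→0 → fail=0;  out {3}∪∅={3}
  n4('ccba'): parent n3 fail=0; on 'a' 0 → fail=6;  out ∅∪∅=∅
  n9('accc'): parent n8 fail=2; on 'c' 2→1 → fail=2;  out {1}∪{4}={1,4}
  n12('addb'): parent n11 fail=13; on 'b' 13→0 → fail=0;  out {2}∪∅={2}
  n5('ccbac'): parent n4 fail=6; on 'c' 6 → fail=7;  out {0}∪∅={0}

Run:
i=0 'a': node 0→6
i=1 'c': node 6→7
i=2 'c': node 7→8  → match P4@[1:2]
i=3 'c': node 8→9  → match P1@[0:3],P4@[2:3]
i=4 'a': node 9→6 (via fail)
i=5 'd': node 6→10
i=6 'c': node 10→1 (via fail)
i=7 'c': node 1→2  → match P4@[6:7]
i=8 'b': node 2→3
i=9 'a': node 3→4
i=10 'c': node 4→5  → match P0@[6:10]
i=11 'c': node 5→8 (via fail)  → match P4@[10:11]
i=12 'c': node 8→9  → match P1@[9:12],P4@[11:12]
i=13 'd': node 9→13 (via fail)
i=14 'a': node 13→14
i=15 'b': node 14→15  → match P3@[13:15]
i=16 'c': node 15→1 (via fail)
i=17 'c': node 1→2  → match P4@[16:17]
i=18 'b': node 2→3
i=19 'a': node 3→4
i=20 'c': node 4→5  → match P0@[16:20]
i=21 'c': node 5→8 (via fail)  → match P4@[20:21]
i=22 'c': node 8→9  → match P1@[19:22],P4@[21:22]
i=23 'b': node 9→3 (via fail)
i=24 'c': node 3→1 (via fail)
i=25 'c': node 1→2  → match P4@[24:25]
i=26 'b': node 2→3
i=27 'a': node 3→4
i=28 'c': node 4→5  → match P0@[24:28]
i=29 'c': node 5→8 (via fail)  → match P4@[28:29]
i=30 'c': node 8→9  → match P1@[27:30],P4@[29:30]
i=31 'c': node 9→2 (via fail)  → match P4@[30:31]
i=32 'b': node 2→3
i=33 'a': node 3→4
i=34 'c': node 4→5  → match P0@[30:34]
i=35 'a': node 5→6 (via fail)
i=36 'd': node 6→10
i=37 'a': node 10→14 (via fail)
i=38 'b': node 14→15  → match P3@[36:38]
i=39 'a': node 15→6 (via fail)
i=40 'a': node 6→6 (via fail)
i=41 'b': node 6→0 (via fail)
i=42 'd': node 0→13
i=43 'a': node 13→14
i=44 'd': node 14→10 (via fail)
i=45 'd': node 10→11
i=46 'b': node 11→12  → match P2@[43:46]
i=47 'a': node 12→6 (via fail)
i=48 'd': node 6→10
i=49 'd': node 10→11
i=50 'b': node 11→12  → match P2@[47:50]
i=51 'b': node 12→0 (via fail)
i=52 'd': node 0→13
i=53 'a': node 13→14
i=54 'b': node 14→15  → match P3@[52:54]
i=55 'c': node 15→1 (via fail)
i=56 'a': node 1→6 (via fail)
i=57 'd': node 6→10
i=58 'a': node 10→14 (via fail)
i=59 'b': node 14→15  → match P3@[57:59]
i=60 'b': node 15→0 (via fail)
i=61 'a': node 0→6
i=62 'c': node 6→7
i=63 'c': node 7→8  → match P4@[62:63]
i=64 'c': node 8→9  → match P1@[61:64],P4@[63:64]
i=65 'a': node 9→6 (via fail)
i=66 'd': node 6→10

Matches: [[2,4],[3,1],[3,4],[7,4],[10,0],[11,4],[12,1],[12,4],[15,3],[17,4],[20,0],[21,4],[22,1],[22,4],[25,4],[28,0],[29,4],[30,1],[30,4],[31,4],[34,0],[38,3],[46,2],[50,2],[54,3],[59,3],[63,4],[64,1],[64,4]]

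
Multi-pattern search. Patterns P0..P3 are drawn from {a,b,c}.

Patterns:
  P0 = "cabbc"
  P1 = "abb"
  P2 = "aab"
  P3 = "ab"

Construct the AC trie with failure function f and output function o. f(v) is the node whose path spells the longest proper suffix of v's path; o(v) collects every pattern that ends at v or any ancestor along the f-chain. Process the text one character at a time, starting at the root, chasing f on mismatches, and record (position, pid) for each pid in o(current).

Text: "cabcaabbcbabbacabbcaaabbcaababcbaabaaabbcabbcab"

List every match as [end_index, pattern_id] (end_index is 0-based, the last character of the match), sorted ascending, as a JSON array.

Construct AC machine:
Trie (insert patterns):
  n0 'ε': a→6 c→1
  n1 'c': a→2
  n2 'ca': b→3
  n3 'cab': b→4
  n4 'cabb': c→5
  n5 'cabbc': ·  ←P0
  n6 'a': a→9 b→7
  n7 'ab': b→8  ←P3
  n8 'abb': ·  ←P1
  n9 'aa': b→10
  n10 'aab': ·  ←P2

BFS fail/out derivation:
  fail(1) 'c': from fail(0)=0 chase 'c': 0 ⇒ 0;  out=∅∪out(0)=∅
  fail(6) 'a': from fail(0)=0 chase 'a': 0 ⇒ 0;  out=∅∪out(0)=∅
  fail(2) 'ca': from fail(1)=0 chase 'a': 0 ⇒ 6;  out=∅∪out(6)=∅
  fail(7) 'ab': from fail(6)=0 chase 'b': 0 ⇒ 0;  out={3}∪out(0)={3}
  fail(9) 'aa': from fail(6)=0 chase 'a': 0 ⇒ 6;  out=∅∪out(6)=∅
  fail(3) 'cab': from fail(2)=6 chase 'b': 6 ⇒ 7;  out=∅∪out(7)={3}
  fail(8) 'abb': from fail(7)=0 chase 'b': 0 ⇒ 0;  out={1}∪out(0)={1}
  fail(10) 'aab': from fail(9)=6 chase 'b': 6 ⇒ 7;  out={2}∪out(7)={2,3}
  fail(4) 'cabb': from fail(3)=7 chase 'b': 7 ⇒ 8;  out=∅∪out(8)={1}
  fail(5) 'cabbc': from fail(4)=8 chase 'c': 8→0 ⇒ 1;  out={0}∪out(1)={0}

Text stream:
pos 0 'c': at 1
pos 1 'a': at 2
pos 2 'b': at 3  emit P3@[1:2]
pos 3 'c': at 1 (fail-walked)
pos 4 'a': at 2
pos 5 'a': at 9 (fail-walked)
pos 6 'b': at 10  emit P2@[4:6],P3@[5:6]
pos 7 'b': at 8 (fail-walked)  emit P1@[5:7]
pos 8 'c': at 1 (fail-walked)
pos 9 'b': at 0 (fail-walked)
pos 10 'a': at 6
pos 11 'b': at 7  emit P3@[10:11]
pos 12 'b': at 8  emit P1@[10:12]
pos 13 'a': at 6 (fail-walked)
pos 14 'c': at 1 (fail-walked)
pos 15 'a': at 2
pos 16 'b': at 3  emit P3@[15:16]
pos 17 'b': at 4  emit P1@[15:17]
pos 18 'c': at 5  emit P0@[14:18]
pos 19 'a': at 2 (fail-walked)
pos 20 'a': at 9 (fail-walked)
pos 21 'a': at 9 (fail-walked)
pos 22 'b': at 10  emit P2@[20:22],P3@[21:22]
pos 23 'b': at 8 (fail-walked)  emit P1@[21:23]
pos 24 'c': at 1 (fail-walked)
pos 25 'a': at 2
pos 26 'a': at 9 (fail-walked)
pos 27 'b': at 10  emit P2@[25:27],P3@[26:27]
pos 28 'a': at 6 (fail-walked)
pos 29 'b': at 7  emit P3@[28:29]
pos 30 'c': at 1 (fail-walked)
pos 31 'b': at 0 (fail-walked)
pos 32 'a': at 6
pos 33 'a': at 9
pos 34 'b': at 10  emit P2@[32:34],P3@[33:34]
pos 35 'a': at 6 (fail-walked)
pos 36 'a': at 9
pos 37 'a': at 9 (fail-walked)
pos 38 'b': at 10  emit P2@[36:38],P3@[37:38]
pos 39 'b': at 8 (fail-walked)  emit P1@[37:39]
pos 40 'c': at 1 (fail-walked)
pos 41 'a': at 2
pos 42 'b': at 3  emit P3@[41:42]
pos 43 'b': at 4  emit P1@[41:43]
pos 44 'c': at 5  emit P0@[40:44]
pos 45 'a': at 2 (fail-walked)
pos 46 'b': at 3  emit P3@[45:46]

Result: [[2,3],[6,2],[6,3],[7,1],[11,3],[12,1],[16,3],[17,1],[18,0],[22,2],[22,3],[23,1],[27,2],[27,3],[29,3],[34,2],[34,3],[38,2],[38,3],[39,1],[42,3],[43,1],[44,0],[46,3]]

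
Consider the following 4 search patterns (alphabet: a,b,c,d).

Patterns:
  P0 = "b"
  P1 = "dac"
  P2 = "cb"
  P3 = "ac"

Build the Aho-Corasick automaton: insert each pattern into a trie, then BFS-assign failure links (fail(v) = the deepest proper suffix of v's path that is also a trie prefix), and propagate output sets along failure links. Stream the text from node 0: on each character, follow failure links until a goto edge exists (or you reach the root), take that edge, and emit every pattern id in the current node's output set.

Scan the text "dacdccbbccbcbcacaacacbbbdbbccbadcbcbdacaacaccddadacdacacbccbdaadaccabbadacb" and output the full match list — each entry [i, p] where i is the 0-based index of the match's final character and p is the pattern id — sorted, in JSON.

Construct AC machine:
Trie nodes:
  0='ε' goto a→7 b→1 c→5 d→2
  1='b' goto ·  [P0 ends]
  2='d' goto a→3
  3='da' goto c→4
  4='dac' goto ·  [P1 ends]
  5='c' goto b→6
  6='cb' goto ·  [P2 ends]
  7='a' goto c→8
  8='ac' goto ·  [P3 ends]

Failure links (BFS by depth):
  fail(1) 'b': from fail(0)=0 chase 'b': 0 ⇒ 0;  out={0}∪out(0)={0}
  fail(2) 'd': from fail(0)=0 chase 'd': 0 ⇒ 0;  out=∅∪out(0)=∅
  fail(5) 'c': from fail(0)=0 chase 'c': 0 ⇒ 0;  out=∅∪out(0)=∅
  fail(7) 'a': from fail(0)=0 chase 'a': 0 ⇒ 0;  out=∅∪out(0)=∅
  fail(3) 'da': from fail(2)=0 chase 'a': 0 ⇒ 7;  out=∅∪out(7)=∅
  fail(6) 'cb': from fail(5)=0 chase 'b': 0 ⇒ 1;  out={2}∪out(1)={0,2}
  fail(8) 'ac': from fail(7)=0 chase 'c': 0 ⇒ 5;  out={3}∪out(5)={3}
  fail(4) 'dac': from fail(3)=7 chase 'c': 7 ⇒ 8;  out={1}∪out(8)={1,3}

Run:
pos 0 'd': at 2
pos 1 'a': at 3
pos 2 'c': at 4  → match P1@[0:2],P3@[1:2]
pos 3 'd': at 2 (via fail)
pos 4 'c': at 5 (via fail)
pos 5 'c': at 5 (via fail)
pos 6 'b': at 6  → match P0@[6:6],P2@[5:6]
pos 7 'b': at 1 (via fail)  → match P0@[7:7]
pos 8 'c': at 5 (via fail)
pos 9 'c': at 5 (via fail)
pos 10 'b': at 6  → match P0@[10:10],P2@[9:10]
pos 11 'c': at 5 (via fail)
pos 12 'b': at 6  → match P0@[12:12],P2@[11:12]
pos 13 'c': at 5 (via fail)
pos 14 'a': at 7 (via fail)
pos 15 'c': at 8  → match P3@[14:15]
pos 16 'a': at 7 (via fail)
pos 17 'a': at 7 (via fail)
pos 18 'c': at 8  → match P3@[17:18]
pos 19 'a': at 7 (via fail)
pos 20 'c': at 8  → match P3@[19:20]
pos 21 'b': at 6 (via fail)  → match P0@[21:21],P2@[20:21]
pos 22 'b': at 1 (via fail)  → match P0@[22:22]
pos 23 'b': at 1 (via fail)  → match P0@[23:23]
pos 24 'd': at 2 (via fail)
pos 25 'b': at 1 (via fail)  → match P0@[25:25]
pos 26 'b': at 1 (via fail)  → match P0@[26:26]
pos 27 'c': at 5 (via fail)
pos 28 'c': at 5 (via fail)
pos 29 'b': at 6  → match P0@[29:29],P2@[28:29]
pos 30 'a': at 7 (via fail)
pos 31 'd': at 2 (via fail)
pos 32 'c': at 5 (via fail)
pos 33 'b': at 6  → match P0@[33:33],P2@[32:33]
pos 34 'c': at 5 (via fail)
pos 35 'b': at 6  → match P0@[35:35],P2@[34:35]
pos 36 'd': at 2 (via fail)
pos 37 'a': at 3
pos 38 'c': at 4  → match P1@[36:38],P3@[37:38]
pos 39 'a': at 7 (via fail)
pos 40 'a': at 7 (via fail)
pos 41 'c': at 8  → match P3@[40:41]
pos 42 'a': at 7 (via fail)
pos 43 'c': at 8  → match P3@[42:43]
pos 44 'c': at 5 (via fail)
pos 45 'd': at 2 (via fail)
pos 46 'd': at 2 (via fail)
pos 47 'a': at 3
pos 48 'd': at 2 (via fail)
pos 49 'a': at 3
pos 50 'c': at 4  → match P1@[48:50],P3@[49:50]
pos 51 'd': at 2 (via fail)
pos 52 'a': at 3
pos 53 'c': at 4  → match P1@[51:53],P3@[52:53]
pos 54 'a': at 7 (via fail)
pos 55 'c': at 8  → match P3@[54:55]
pos 56 'b': at 6 (via fail)  → match P0@[56:56],P2@[55:56]
pos 57 'c': at 5 (via fail)
pos 58 'c': at 5 (via fail)
pos 59 'b': at 6  → match P0@[59:59],P2@[58:59]
pos 60 'd': at 2 (via fail)
pos 61 'a': at 3
pos 62 'a': at 7 (via fail)
pos 63 'd': at 2 (via fail)
pos 64 'a': at 3
pos 65 'c': at 4  → match P1@[63:65],P3@[64:65]
pos 66 'c': at 5 (via fail)
pos 67 'a': at 7 (via fail)
pos 68 'b': at 1 (via fail)  → match P0@[68:68]
pos 69 'b': at 1 (via fail)  → match P0@[69:69]
pos 70 'a': at 7 (via fail)
pos 71 'd': at 2 (via fail)
pos 72 'a': at 3
pos 73 'c': at 4  → match P1@[71:73],P3@[72:73]
pos 74 'b': at 6 (via fail)  → match P0@[74:74],P2@[73:74]

All matches (sorted): [[2,1],[2,3],[6,0],[6,2],[7,0],[10,0],[10,2],[12,0],[12,2],[15,3],[18,3],[20,3],[21,0],[21,2],[22,0],[23,0],[25,0],[26,0],[29,0],[29,2],[33,0],[33,2],[35,0],[35,2],[38,1],[38,3],[41,3],[43,3],[50,1],[50,3],[53,1],[53,3],[55,3],[56,0],[56,2],[59,0],[59,2],[65,1],[65,3],[68,0],[69,0],[73,1],[73,3],[74,0],[74,2]]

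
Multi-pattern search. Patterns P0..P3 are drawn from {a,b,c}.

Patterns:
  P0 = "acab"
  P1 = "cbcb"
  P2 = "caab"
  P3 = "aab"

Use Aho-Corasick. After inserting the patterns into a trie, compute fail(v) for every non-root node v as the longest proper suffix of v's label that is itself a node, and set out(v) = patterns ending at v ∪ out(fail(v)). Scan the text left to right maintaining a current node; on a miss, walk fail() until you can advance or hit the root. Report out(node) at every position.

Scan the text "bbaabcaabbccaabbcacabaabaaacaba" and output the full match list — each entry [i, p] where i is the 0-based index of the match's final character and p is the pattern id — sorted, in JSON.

Construct AC machine:
Trie (insert patterns):
  n0 'ε': a→1 c→5
  n1 'a': a→12 c→2
  n2 'ac': a→3
  n3 'aca': b→4
  n4 'acab': ·  ←P0
  n5 'c': a→9 b→6
  n6 'cb': c→7
  n7 'cbc': b→8
  n8 'cbcb': ·  ←P1
  n9 'ca': a→10
  n10 'caa': b→11
  n11 'caab': ·  ←P2
  n12 'aa': b→13
  n13 'aab': ·  ←P3

BFS fail/out derivation:
  fail(1) 'a': from fail(0)=0 chase 'a': 0 ⇒ 0;  out=∅∪out(0)=∅
  fail(5) 'c': from fail(0)=0 chase 'c': 0 ⇒ 0;  out=∅∪out(0)=∅
  fail(2) 'ac': from fail(1)=0 chase 'c': 0 ⇒ 5;  out=∅∪out(5)=∅
  fail(6) 'cb': from fail(5)=0 chase 'b': 0 ⇒ 0;  out=∅∪out(0)=∅
  fail(9) 'ca': from fail(5)=0 chase 'a': 0 ⇒ 1;  out=∅∪out(1)=∅
  fail(12) 'aa': from fail(1)=0 chase 'a': 0 ⇒ 1;  out=∅∪out(1)=∅
  fail(3) 'aca': from fail(2)=5 chase 'a': 5 ⇒ 9;  out=∅∪out(9)=∅
  fail(7) 'cbc': from fail(6)=0 chase 'c': 0 ⇒ 5;  out=∅∪out(5)=∅
  fail(10) 'caa': from fail(9)=1 chase 'a': 1 ⇒ 12;  out=∅∪out(12)=∅
  fail(13) 'aab': from fail(12)=1 chase 'b': 1→0 ⇒ 0;  out={3}∪out(0)={3}
  fail(4) 'acab': from fail(3)=9 chase 'b': 9→1→0 ⇒ 0;  out={0}∪out(0)={0}
  fail(8) 'cbcb': from fail(7)=5 chase 'b': 5 ⇒ 6;  out={1}∪out(6)={1}
  fail(11) 'caab': from fail(10)=12 chase 'b': 12 ⇒ 13;  out={2}∪out(13)={2,3}

Text stream:
[0] read 'b'  n0⇒n0
[1] read 'b'  n0⇒n0
[2] read 'a'  n0⇒n1
[3] read 'a'  n1⇒n12
[4] read 'b'  n12⇒n13  emit P3@[2:4]
[5] read 'c'  n13⇒n5 ·f
[6] read 'a'  n5⇒n9
[7] read 'a'  n9⇒n10
[8] read 'b'  n10⇒n11  emit P2@[5:8],P3@[6:8]
[9] read 'b'  n11⇒n0 ·f
[10] read 'c'  n0⇒n5
[11] read 'c'  n5⇒n5 ·f
[12] read 'a'  n5⇒n9
[13] read 'a'  n9⇒n10
[14] read 'b'  n10⇒n11  emit P2@[11:14],P3@[12:14]
[15] read 'b'  n11⇒n0 ·f
[16] read 'c'  n0⇒n5
[17] read 'a'  n5⇒n9
[18] read 'c'  n9⇒n2 ·f
[19] read 'a'  n2⇒n3
[20] read 'b'  n3⇒n4  emit P0@[17:20]
[21] read 'a'  n4⇒n1 ·f
[22] read 'a'  n1⇒n12
[23] read 'b'  n12⇒n13  emit P3@[21:23]
[24] read 'a'  n13⇒n1 ·f
[25] read 'a'  n1⇒n12
[26] read 'a'  n12⇒n12 ·f
[27] read 'c'  n12⇒n2 ·f
[28] read 'a'  n2⇒n3
[29] read 'b'  n3⇒n4  emit P0@[26:29]
[30] read 'a'  n4⇒n1 ·f

All matches (sorted): [[4,3],[8,2],[8,3],[14,2],[14,3],[20,0],[23,3],[29,0]]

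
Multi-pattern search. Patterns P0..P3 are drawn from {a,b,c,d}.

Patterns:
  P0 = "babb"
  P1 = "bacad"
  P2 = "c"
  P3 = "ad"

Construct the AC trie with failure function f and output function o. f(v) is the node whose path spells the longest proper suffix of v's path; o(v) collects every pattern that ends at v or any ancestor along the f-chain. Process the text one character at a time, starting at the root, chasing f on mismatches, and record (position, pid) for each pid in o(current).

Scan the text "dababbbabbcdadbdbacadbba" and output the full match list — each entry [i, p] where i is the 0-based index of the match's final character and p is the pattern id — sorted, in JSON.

Build:
Trie nodes:
  n0 'ε': a→9 b→1 c→8
  n1 'b': a→2
  n2 'ba': b→3 c→5
  n3 'bab': b→4
  n4 'babb': ·  [P0 ends]
  n5 'bac': a→6
  n6 'baca': d→7
  n7 'bacad': ·  [P1 ends]
  n8 'c': ·  [P2 ends]
  n9 'a': d→10
  n10 'ad': ·  [P3 ends]

Failure links (BFS by depth):
  fail(1) 'b': from fail(0)=0 chase 'b': 0 ⇒ 0;  out=∅∪out(0)=∅
  fail(8) 'c': from fail(0)=0 chase 'c': 0 ⇒ 0;  out={2}∪out(0)={2}
  fail(9) 'a': from fail(0)=0 chase 'a': 0 ⇒ 0;  out=∅∪out(0)=∅
  fail(2) 'ba': from fail(1)=0 chase 'a': 0 ⇒ 9;  out=∅∪out(9)=∅
  fail(10) 'ad': from fail(9)=0 chase 'd': 0 ⇒ 0;  out={3}∪out(0)={3}
  fail(3) 'bab': from fail(2)=9 chase 'b': 9→0 ⇒ 1;  out=∅∪out(1)=∅
  fail(5) 'bac': from fail(2)=9 chase 'c': 9→0 ⇒ 8;  out=∅∪out(8)={2}
  fail(4) 'babb': from fail(3)=1 chase 'b': 1→0 ⇒ 1;  out={0}∪out(1)={0}
  fail(6) 'baca': from fail(5)=8 chase 'a': 8→0 ⇒ 9;  out=∅∪out(9)=∅
  fail(7) 'bacad': from fail(6)=9 chase 'd': 9 ⇒ 10;  out={1}∪out(10)={1,3}

Run:
pos 0 'd': at 0
pos 1 'a': at 9
pos 2 'b': at 1 (fail-walked)
pos 3 'a': at 2
pos 4 'b': at 3
pos 5 'b': at 4  emit P0@[2:5]
pos 6 'b': at 1 (fail-walked)
pos 7 'a': at 2
pos 8 'b': at 3
pos 9 'b': at 4  emit P0@[6:9]
pos 10 'c': at 8 (fail-walked)  emit P2@[10:10]
pos 11 'd': at 0 (fail-walked)
pos 12 'a': at 9
pos 13 'd': at 10  emit P3@[12:13]
pos 14 'b': at 1 (fail-walked)
pos 15 'd': at 0 (fail-walked)
pos 16 'b': at 1
pos 17 'a': at 2
pos 18 'c': at 5  emit P2@[18:18]
pos 19 'a': at 6
pos 20 'd': at 7  emit P1@[16:20],P3@[19:20]
pos 21 'b': at 1 (fail-walked)
pos 22 'b': at 1 (fail-walked)
pos 23 'a': at 2

Matches: [[5,0],[9,0],[10,2],[13,3],[18,2],[20,1],[20,3]]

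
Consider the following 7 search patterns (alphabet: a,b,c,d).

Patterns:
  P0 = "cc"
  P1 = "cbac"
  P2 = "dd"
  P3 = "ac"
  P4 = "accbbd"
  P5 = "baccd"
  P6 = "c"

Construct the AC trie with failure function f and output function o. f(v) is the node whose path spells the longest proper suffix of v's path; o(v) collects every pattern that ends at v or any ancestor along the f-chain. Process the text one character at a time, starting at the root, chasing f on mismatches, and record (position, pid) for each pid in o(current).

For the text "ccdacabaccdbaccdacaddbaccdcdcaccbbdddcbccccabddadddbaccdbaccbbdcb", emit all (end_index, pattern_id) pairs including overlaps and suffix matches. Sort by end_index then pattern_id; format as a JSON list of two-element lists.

Build automaton:
Trie (insert patterns):
  n0 'ε': a→8 b→14 c→1 d→6
  n1 'c': b→3 c→2  ←P6
  n2 'cc': ·  ←P0
  n3 'cb': a→4
  n4 'cba': c→5
  n5 'cbac': ·  ←P1
  n6 'd': d→7
  n7 'dd': ·  ←P2
  n8 'a': c→9
  n9 'ac': c→10  ←P3
  n10 'acc': b→11
  n11 'accb': b→12
  n12 'accbb': d→13
  n13 'accbbd': ·  ←P4
  n14 'b': a→15
  n15 'ba': c→16
  n16 'bac': c→17
  n17 'bacc': d→18
  n18 'baccd': ·  ←P5

BFS fail/out derivation:
  fail(1) 'c': from fail(0)=0 chase 'c': 0 ⇒ 0;  out={6}∪out(0)={6}
  fail(6) 'd': from fail(0)=0 chase 'd': 0 ⇒ 0;  out=∅∪out(0)=∅
  fail(8) 'a': from fail(0)=0 chase 'a': 0 ⇒ 0;  out=∅∪out(0)=∅
  fail(14) 'b': from fail(0)=0 chase 'b': 0 ⇒ 0;  out=∅∪out(0)=∅
  fail(2) 'cc': from fail(1)=0 chase 'c': 0 ⇒ 1;  out={0}∪out(1)={0,6}
  fail(3) 'cb': from fail(1)=0 chase 'b': 0 ⇒ 14;  out=∅∪out(14)=∅
  fail(7) 'dd': from fail(6)=0 chase 'd': 0 ⇒ 6;  out={2}∪out(6)={2}
  fail(9) 'ac': from fail(8)=0 chase 'c': 0 ⇒ 1;  out={3}∪out(1)={3,6}
  fail(15) 'ba': from fail(14)=0 chase 'a': 0 ⇒ 8;  out=∅∪out(8)=∅
  fail(4) 'cba': from fail(3)=14 chase 'a': 14 ⇒ 15;  out=∅∪out(15)=∅
  fail(10) 'acc': from fail(9)=1 chase 'c': 1 ⇒ 2;  out=∅∪out(2)={0,6}
  fail(16) 'bac': from fail(15)=8 chase 'c': 8 ⇒ 9;  out=∅∪out(9)={3,6}
  fail(5) 'cbac': from fail(4)=15 chase 'c': 15 ⇒ 16;  out={1}∪out(16)={1,3,6}
  fail(11) 'accb': from fail(10)=2 chase 'b': 2→1 ⇒ 3;  out=∅∪out(3)=∅
  fail(17) 'bacc': from fail(16)=9 chase 'c': 9 ⇒ 10;  out=∅∪out(10)={0,6}
  fail(12) 'accbb': from fail(11)=3 chase 'b': 3→14→0 ⇒ 14;  out=∅∪out(14)=∅
  fail(18) 'baccd': from fail(17)=10 chase 'd': 10→2→1→0 ⇒ 6;  out={5}∪out(6)={5}
  fail(13) 'accbbd': from fail(12)=14 chase 'd': 14→0 ⇒ 6;  out={4}∪out(6)={4}

Text stream:
i=0 'c': node 0→1  ** P6@[0:0]
i=1 'c': node 1→2  ** P0@[0:1],P6@[1:1]
i=2 'd': node 2→6 (via fail)
i=3 'a': node 6→8 (via fail)
i=4 'c': node 8→9  ** P3@[3:4],P6@[4:4]
i=5 'a': node 9→8 (via fail)
i=6 'b': node 8→14 (via fail)
i=7 'a': node 14→15
i=8 'c': node 15→16  ** P3@[7:8],P6@[8:8]
i=9 'c': node 16→17  ** P0@[8:9],P6@[9:9]
i=10 'd': node 17→18  ** P5@[6:10]
i=11 'b': node 18→14 (via fail)
i=12 'a': node 14→15
i=13 'c': node 15→16  ** P3@[12:13],P6@[13:13]
i=14 'c': node 16→17  ** P0@[13:14],P6@[14:14]
i=15 'd': node 17→18  ** P5@[11:15]
i=16 'a': node 18→8 (via fail)
i=17 'c': node 8→9  ** P3@[16:17],P6@[17:17]
i=18 'a': node 9→8 (via fail)
i=19 'd': node 8→6 (via fail)
i=20 'd': node 6→7  ** P2@[19:20]
i=21 'b': node 7→14 (via fail)
i=22 'a': node 14→15
i=23 'c': node 15→16  ** P3@[22:23],P6@[23:23]
i=24 'c': node 16→17  ** P0@[23:24],P6@[24:24]
i=25 'd': node 17→18  ** P5@[21:25]
i=26 'c': node 18→1 (via fail)  ** P6@[26:26]
i=27 'd': node 1→6 (via fail)
i=28 'c': node 6→1 (via fail)  ** P6@[28:28]
i=29 'a': node 1→8 (via fail)
i=30 'c': node 8→9  ** P3@[29:30],P6@[30:30]
i=31 'c': node 9→10  ** P0@[30:31],P6@[31:31]
i=32 'b': node 10→11
i=33 'b': node 11→12
i=34 'd': node 12→13  ** P4@[29:34]
i=35 'd': node 13→7 (via fail)  ** P2@[34:35]
i=36 'd': node 7→7 (via fail)  ** P2@[35:36]
i=37 'c': node 7→1 (via fail)  ** P6@[37:37]
i=38 'b': node 1→3
i=39 'c': node 3→1 (via fail)  ** P6@[39:39]
i=40 'c': node 1→2  ** P0@[39:40],P6@[40:40]
i=41 'c': node 2→2 (via fail)  ** P0@[40:41],P6@[41:41]
i=42 'c': node 2→2 (via fail)  ** P0@[41:42],P6@[42:42]
i=43 'a': node 2→8 (via fail)
i=44 'b': node 8→14 (via fail)
i=45 'd': node 14→6 (via fail)
i=46 'd': node 6→7  ** P2@[45:46]
i=47 'a': node 7→8 (via fail)
i=48 'd': node 8→6 (via fail)
i=49 'd': node 6→7  ** P2@[48:49]
i=50 'd': node 7→7 (via fail)  ** P2@[49:50]
i=51 'b': node 7→14 (via fail)
i=52 'a': node 14→15
i=53 'c': node 15→16  ** P3@[52:53],P6@[53:53]
i=54 'c': node 16→17  ** P0@[53:54],P6@[54:54]
i=55 'd': node 17→18  ** P5@[51:55]
i=56 'b': node 18→14 (via fail)
i=57 'a': node 14→15
i=58 'c': node 15→16  ** P3@[57:58],P6@[58:58]
i=59 'c': node 16→17  ** P0@[58:59],P6@[59:59]
i=60 'b': node 17→11 (via fail)
i=61 'b': node 11→12
i=62 'd': node 12→13  ** P4@[57:62]
i=63 'c': node 13→1 (via fail)  ** P6@[63:63]
i=64 'b': node 1→3

Result: [[0,6],[1,0],[1,6],[4,3],[4,6],[8,3],[8,6],[9,0],[9,6],[10,5],[13,3],[13,6],[14,0],[14,6],[15,5],[17,3],[17,6],[20,2],[23,3],[23,6],[24,0],[24,6],[25,5],[26,6],[28,6],[30,3],[30,6],[31,0],[31,6],[34,4],[35,2],[36,2],[37,6],[39,6],[40,0],[40,6],[41,0],[41,6],[42,0],[42,6],[46,2],[49,2],[50,2],[53,3],[53,6],[54,0],[54,6],[55,5],[58,3],[58,6],[59,0],[59,6],[62,4],[63,6]]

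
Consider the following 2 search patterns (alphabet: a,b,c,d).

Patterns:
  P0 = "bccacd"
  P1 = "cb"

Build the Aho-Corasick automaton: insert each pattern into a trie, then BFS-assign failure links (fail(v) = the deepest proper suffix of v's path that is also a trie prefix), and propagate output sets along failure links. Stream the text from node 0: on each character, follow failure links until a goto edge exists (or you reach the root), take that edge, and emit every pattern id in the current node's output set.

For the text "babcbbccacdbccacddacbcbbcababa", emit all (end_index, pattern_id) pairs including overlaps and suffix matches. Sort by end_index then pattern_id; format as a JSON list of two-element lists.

Construct AC machine:
Trie (insert patterns):
  n0 'ε': b→1 c→7
  n1 'b': c→2
  n2 'bc': c→3
  n3 'bcc': a→4
  n4 'bcca': c→5
  n5 'bccac': d→6
  n6 'bccacd': ·  [P0 ends]
  n7 'c': b→8
  n8 'cb': ·  [P1 ends]

BFS fail/out derivation:
  n1('b'): parent n0 fail=0; on 'b' 0 → fail=0;  out ∅∪∅=∅
  n7('c'): parent n0 fail=0; on 'c' 0 → fail=0;  out ∅∪∅=∅
  n2('bc'): parent n1 fail=0; on 'c' 0 → fail=7;  out ∅∪∅=∅
  n8('cb'): parent n7 fail=0; on 'b' 0 → fail=1;  out {1}∪∅={1}
  n3('bcc'): parent n2 fail=7; on 'c' 7→0 → fail=7;  out ∅∪∅=∅
  n4('bcca'): parent n3 fail=7; on 'a' 7→0 → fail=0;  out ∅∪∅=∅
  n5('bccac'): parent n4 fail=0; on 'c' 0 → fail=7;  out ∅∪∅=∅
  n6('bccacd'): parent n5 fail=7; on 'd' 7→0 → fail=0;  out {0}∪∅={0}

Scan:
[0] read 'b'  n0⇒n1
[1] read 'a'  n1⇒n0 ·f
[2] read 'b'  n0⇒n1
[3] read 'c'  n1⇒n2
[4] read 'b'  n2⇒n8 ·f  emit P1@[3:4]
[5] read 'b'  n8⇒n1 ·f
[6] read 'c'  n1⇒n2
[7] read 'c'  n2⇒n3
[8] read 'a'  n3⇒n4
[9] read 'c'  n4⇒n5
[10] read 'd'  n5⇒n6  emit P0@[5:10]
[11] read 'b'  n6⇒n1 ·f
[12] read 'c'  n1⇒n2
[13] read 'c'  n2⇒n3
[14] read 'a'  n3⇒n4
[15] read 'c'  n4⇒n5
[16] read 'd'  n5⇒n6  emit P0@[11:16]
[17] read 'd'  n6⇒n0 ·f
[18] read 'a'  n0⇒n0
[19] read 'c'  n0⇒n7
[20] read 'b'  n7⇒n8  emit P1@[19:20]
[21] read 'c'  n8⇒n2 ·f
[22] read 'b'  n2⇒n8 ·f  emit P1@[21:22]
[23] read 'b'  n8⇒n1 ·f
[24] read 'c'  n1⇒n2
[25] read 'a'  n2⇒n0 ·f
[26] read 'b'  n0⇒n1
[27] read 'a'  n1⇒n0 ·f
[28] read 'b'  n0⇒n1
[29] read 'a'  n1⇒n0 ·f

All matches (sorted): [[4,1],[10,0],[16,0],[20,1],[22,1]]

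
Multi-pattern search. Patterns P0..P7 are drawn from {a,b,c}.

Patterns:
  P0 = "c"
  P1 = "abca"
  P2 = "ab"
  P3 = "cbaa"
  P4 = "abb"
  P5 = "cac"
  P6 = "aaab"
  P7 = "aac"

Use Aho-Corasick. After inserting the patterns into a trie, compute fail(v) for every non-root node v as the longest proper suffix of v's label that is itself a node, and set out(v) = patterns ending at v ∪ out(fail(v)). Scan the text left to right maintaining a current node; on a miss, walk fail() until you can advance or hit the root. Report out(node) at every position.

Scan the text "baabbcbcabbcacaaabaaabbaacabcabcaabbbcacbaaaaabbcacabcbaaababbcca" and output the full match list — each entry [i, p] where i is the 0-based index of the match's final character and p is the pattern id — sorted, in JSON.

Build:
Trie (insert patterns):
  n0 'ε': a→2 c→1
  n1 'c': a→10 b→6  [P0 ends]
  n2 'a': a→12 b→3
  n3 'ab': b→9 c→4  [P2 ends]
  n4 'abc': a→5
  n5 'abca': ·  [P1 ends]
  n6 'cb': a→7
  n7 'cba': a→8
  n8 'cbaa': ·  [P3 ends]
  n9 'abb': ·  [P4 ends]
  n10 'ca': c→11
  n11 'cac': ·  [P5 ends]
  n12 'aa': a→13 c→15
  n13 'aaa': b→14
  n14 'aaab': ·  [P6 ends]
  n15 'aac': ·  [P7 ends]

BFS fail/out derivation:
  fail(1) 'c': from fail(0)=0 chase 'c': 0 ⇒ 0;  out={0}∪out(0)={0}
  fail(2) 'a': from fail(0)=0 chase 'a': 0 ⇒ 0;  out=∅∪out(0)=∅
  fail(3) 'ab': from fail(2)=0 chase 'b': 0 ⇒ 0;  out={2}∪out(0)={2}
  fail(6) 'cb': from fail(1)=0 chase 'b': 0 ⇒ 0;  out=∅∪out(0)=∅
  fail(10) 'ca': from fail(1)=0 chase 'a': 0 ⇒ 2;  out=∅∪out(2)=∅
  fail(12) 'aa': from fail(2)=0 chase 'a': 0 ⇒ 2;  out=∅∪out(2)=∅
  fail(4) 'abc': from fail(3)=0 chase 'c': 0 ⇒ 1;  out=∅∪out(1)={0}
  fail(7) 'cba': from fail(6)=0 chase 'a': 0 ⇒ 2;  out=∅∪out(2)=∅
  fail(9) 'abb': from fail(3)=0 chase 'b': 0 ⇒ 0;  out={4}∪out(0)={4}
  fail(11) 'cac': from fail(10)=2 chase 'c': 2→0 ⇒ 1;  out={5}∪out(1)={0,5}
  fail(13) 'aaa': from fail(12)=2 chase 'a': 2 ⇒ 12;  out=∅∪out(12)=∅
  fail(15) 'aac': from fail(12)=2 chase 'c': 2→0 ⇒ 1;  out={7}∪out(1)={0,7}
  fail(5) 'abca': from fail(4)=1 chase 'a': 1 ⇒ 10;  out={1}∪out(10)={1}
  fail(8) 'cbaa': from fail(7)=2 chase 'a': 2 ⇒ 12;  out={3}∪out(12)={3}
  fail(14) 'aaab': from fail(13)=12 chase 'b': 12→2 ⇒ 3;  out={6}∪out(3)={2,6}

Scan:
[0] read 'b'  n0⇒n0
[1] read 'a'  n0⇒n2
[2] read 'a'  n2⇒n12
[3] read 'b'  n12⇒n3 (fail-walked)  → match P2@[2:3]
[4] read 'b'  n3⇒n9  → match P4@[2:4]
[5] read 'c'  n9⇒n1 (fail-walked)  → match P0@[5:5]
[6] read 'b'  n1⇒n6
[7] read 'c'  n6⇒n1 (fail-walked)  → match P0@[7:7]
[8] read 'a'  n1⇒n10
[9] read 'b'  n10⇒n3 (fail-walked)  → match P2@[8:9]
[10] read 'b'  n3⇒n9  → match P4@[8:10]
[11] read 'c'  n9⇒n1 (fail-walked)  → match P0@[11:11]
[12] read 'a'  n1⇒n10
[13] read 'c'  n10⇒n11  → match P0@[13:13],P5@[11:13]
[14] read 'a'  n11⇒n10 (fail-walked)
[15] read 'a'  n10⇒n12 (fail-walked)
[16] read 'a'  n12⇒n13
[17] read 'b'  n13⇒n14  → match P2@[16:17],P6@[14:17]
[18] read 'a'  n14⇒n2 (fail-walked)
[19] read 'a'  n2⇒n12
[20] read 'a'  n12⇒n13
[21] read 'b'  n13⇒n14  → match P2@[20:21],P6@[18:21]
[22] read 'b'  n14⇒n9 (fail-walked)  → match P4@[20:22]
[23] read 'a'  n9⇒n2 (fail-walked)
[24] read 'a'  n2⇒n12
[25] read 'c'  n12⇒n15  → match P0@[25:25],P7@[23:25]
[26] read 'a'  n15⇒n10 (fail-walked)
[27] read 'b'  n10⇒n3 (fail-walked)  → match P2@[26:27]
[28] read 'c'  n3⇒n4  → match P0@[28:28]
[29] read 'a'  n4⇒n5  → match P1@[26:29]
[30] read 'b'  n5⇒n3 (fail-walked)  → match P2@[29:30]
[31] read 'c'  n3⇒n4  → match P0@[31:31]
[32] read 'a'  n4⇒n5  → match P1@[29:32]
[33] read 'a'  n5⇒n12 (fail-walked)
[34] read 'b'  n12⇒n3 (fail-walked)  → match P2@[33:34]
[35] read 'b'  n3⇒n9  → match P4@[33:35]
[36] read 'b'  n9⇒n0 (fail-walked)
[37] read 'c'  n0⇒n1  → match P0@[37:37]
[38] read 'a'  n1⇒n10
[39] read 'c'  n10⇒n11  → match P0@[39:39],P5@[37:39]
[40] read 'b'  n11⇒n6 (fail-walked)
[41] read 'a'  n6⇒n7
[42] read 'a'  n7⇒n8  → match P3@[39:42]
[43] read 'a'  n8⇒n13 (fail-walked)
[44] read 'a'  n13⇒n13 (fail-walked)
[45] read 'a'  n13⇒n13 (fail-walked)
[46] read 'b'  n13⇒n14  → match P2@[45:46],P6@[43:46]
[47] read 'b'  n14⇒n9 (fail-walked)  → match P4@[45:47]
[48] read 'c'  n9⇒n1 (fail-walked)  → match P0@[48:48]
[49] read 'a'  n1⇒n10
[50] read 'c'  n10⇒n11  → match P0@[50:50],P5@[48:50]
[51] read 'a'  n11⇒n10 (fail-walked)
[52] read 'b'  n10⇒n3 (fail-walked)  → match P2@[51:52]
[53] read 'c'  n3⇒n4  → match P0@[53:53]
[54] read 'b'  n4⇒n6 (fail-walked)
[55] read 'a'  n6⇒n7
[56] read 'a'  n7⇒n8  → match P3@[53:56]
[57] read 'a'  n8⇒n13 (fail-walked)
[58] read 'b'  n13⇒n14  → match P2@[57:58],P6@[55:58]
[59] read 'a'  n14⇒n2 (fail-walked)
[60] read 'b'  n2⇒n3  → match P2@[59:60]
[61] read 'b'  n3⇒n9  → match P4@[59:61]
[62] read 'c'  n9⇒n1 (fail-walked)  → match P0@[62:62]
[63] read 'c'  n1⇒n1 (fail-walked)  → match P0@[63:63]
[64] read 'a'  n1⇒n10

All matches (sorted): [[3,2],[4,4],[5,0],[7,0],[9,2],[10,4],[11,0],[13,0],[13,5],[17,2],[17,6],[21,2],[21,6],[22,4],[25,0],[25,7],[27,2],[28,0],[29,1],[30,2],[31,0],[32,1],[34,2],[35,4],[37,0],[39,0],[39,5],[42,3],[46,2],[46,6],[47,4],[48,0],[50,0],[50,5],[52,2],[53,0],[56,3],[58,2],[58,6],[60,2],[61,4],[62,0],[63,0]]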